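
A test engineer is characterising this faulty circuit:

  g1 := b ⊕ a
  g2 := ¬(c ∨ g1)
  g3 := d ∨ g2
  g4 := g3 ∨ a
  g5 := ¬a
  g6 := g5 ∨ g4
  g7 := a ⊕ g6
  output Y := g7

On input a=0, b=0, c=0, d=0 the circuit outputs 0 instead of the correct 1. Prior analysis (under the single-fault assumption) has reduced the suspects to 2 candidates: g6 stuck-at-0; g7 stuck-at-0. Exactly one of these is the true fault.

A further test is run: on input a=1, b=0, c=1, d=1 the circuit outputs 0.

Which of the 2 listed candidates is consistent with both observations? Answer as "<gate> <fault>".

Evaluate each candidate on input a=1, b=0, c=1, d=1:
  g6 stuck-at-0: g1=1, g2=0, g3=1, g4=1, g5=0, g6=0 [stuck-at-0], g7=1 → 1 — eliminated
  g7 stuck-at-0: g1=1, g2=0, g3=1, g4=1, g5=0, g6=1, g7=0 [stuck-at-0] → 0 — matches
Only g7 stuck-at-0 reproduces the observed 0.

g7 stuck-at-0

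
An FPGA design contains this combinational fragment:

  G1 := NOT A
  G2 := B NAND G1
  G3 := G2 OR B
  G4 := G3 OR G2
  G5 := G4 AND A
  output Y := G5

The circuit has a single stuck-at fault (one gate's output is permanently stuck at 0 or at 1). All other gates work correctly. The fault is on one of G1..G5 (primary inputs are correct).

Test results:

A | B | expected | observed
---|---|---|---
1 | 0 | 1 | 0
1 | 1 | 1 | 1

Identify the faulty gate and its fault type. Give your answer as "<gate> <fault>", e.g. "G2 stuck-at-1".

Fault-free values for test 1 (A=1, B=0): G1=0, G2=1, G3=1, G4=1, G5=1, giving Y=1. Observed 0.
Test 1: faults giving observed 0 are {G2 stuck-at-0, G4 stuck-at-0, G5 stuck-at-0}.
Test 2 (A=1, B=1): fault-free G1=0, G2=1, G3=1, G4=1, G5=1 → 1; observed 1. Eliminates G4 stuck-at-0, G5 stuck-at-0.
Only G2 stuck-at-0 is consistent with every test.

G2 stuck-at-0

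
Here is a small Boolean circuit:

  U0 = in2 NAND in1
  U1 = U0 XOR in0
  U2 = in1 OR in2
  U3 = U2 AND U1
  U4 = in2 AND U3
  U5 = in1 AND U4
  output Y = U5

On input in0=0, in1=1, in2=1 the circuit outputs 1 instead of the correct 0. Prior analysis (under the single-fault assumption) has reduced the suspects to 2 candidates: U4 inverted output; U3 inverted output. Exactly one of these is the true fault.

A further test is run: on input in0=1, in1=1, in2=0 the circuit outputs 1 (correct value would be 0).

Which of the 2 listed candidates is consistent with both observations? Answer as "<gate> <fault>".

U4 inverted output

Evaluate each candidate on input in0=1, in1=1, in2=0:
  U4 inverted output: U0=1, U1=0, U2=1, U3=0, U4=1 [inverted output], U5=1 → 1 — matches
  U3 inverted output: U0=1, U1=0, U2=1, U3=1 [inverted output], U4=0, U5=0 → 0 — eliminated
Only U4 inverted output reproduces the observed 1.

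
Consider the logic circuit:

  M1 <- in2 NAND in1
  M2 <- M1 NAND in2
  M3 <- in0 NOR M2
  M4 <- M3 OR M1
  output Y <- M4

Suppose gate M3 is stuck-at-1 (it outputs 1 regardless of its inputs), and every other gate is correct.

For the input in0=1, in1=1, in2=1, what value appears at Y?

1

Propagate with M3 forced: M1=0, M2=1, M3=1 [stuck-at-1], M4=1.
So Y = 1. (Without the fault it would be 0.)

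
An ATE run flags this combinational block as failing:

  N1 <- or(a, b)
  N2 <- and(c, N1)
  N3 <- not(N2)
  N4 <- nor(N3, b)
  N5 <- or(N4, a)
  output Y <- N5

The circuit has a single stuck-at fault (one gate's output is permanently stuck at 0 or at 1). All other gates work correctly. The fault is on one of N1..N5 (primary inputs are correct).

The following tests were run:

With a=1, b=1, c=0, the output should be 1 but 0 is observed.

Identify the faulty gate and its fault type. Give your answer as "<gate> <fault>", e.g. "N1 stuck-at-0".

N5 stuck-at-0

Fault-free values for test 1 (a=1, b=1, c=0): N1=1, N2=0, N3=1, N4=0, N5=1, giving Y=1. Observed 0.
Test 1: faults giving observed 0 are {N5 stuck-at-0}.
Only N5 stuck-at-0 is consistent with every test.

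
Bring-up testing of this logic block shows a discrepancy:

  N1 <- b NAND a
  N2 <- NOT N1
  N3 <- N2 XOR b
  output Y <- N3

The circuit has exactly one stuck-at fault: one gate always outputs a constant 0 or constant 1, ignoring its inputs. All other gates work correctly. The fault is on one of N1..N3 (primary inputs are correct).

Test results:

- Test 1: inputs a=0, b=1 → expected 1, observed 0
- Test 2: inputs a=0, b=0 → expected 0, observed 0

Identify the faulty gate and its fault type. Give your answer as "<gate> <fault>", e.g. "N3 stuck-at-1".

N3 stuck-at-0

Fault-free values for test 1 (a=0, b=1): N1=1, N2=0, N3=1, giving Y=1. Observed 0.
Test 1: faults giving observed 0 are {N1 stuck-at-0, N2 stuck-at-1, N3 stuck-at-0}.
Test 2 (a=0, b=0): fault-free N1=1, N2=0, N3=0 → 0; observed 0. Eliminates N1 stuck-at-0, N2 stuck-at-1.
Only N3 stuck-at-0 is consistent with every test.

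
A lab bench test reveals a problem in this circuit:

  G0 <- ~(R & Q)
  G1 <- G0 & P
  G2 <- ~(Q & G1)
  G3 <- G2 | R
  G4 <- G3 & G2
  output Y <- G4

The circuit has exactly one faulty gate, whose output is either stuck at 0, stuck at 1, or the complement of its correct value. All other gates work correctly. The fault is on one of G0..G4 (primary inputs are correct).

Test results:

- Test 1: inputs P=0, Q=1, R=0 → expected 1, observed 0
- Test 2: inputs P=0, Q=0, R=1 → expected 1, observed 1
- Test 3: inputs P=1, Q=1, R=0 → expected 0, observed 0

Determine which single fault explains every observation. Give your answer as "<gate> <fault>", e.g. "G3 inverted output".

G1 stuck-at-1

Fault-free values for test 1 (P=0, Q=1, R=0): G0=1, G1=0, G2=1, G3=1, G4=1, giving Y=1. Observed 0.
Test 1: faults giving observed 0 are {G1 stuck-at-1, G1 inverted output, G2 stuck-at-0, G2 inverted output, G3 stuck-at-0, G3 inverted output, G4 stuck-at-0, G4 inverted output}.
Test 2 (P=0, Q=0, R=1): fault-free G0=1, G1=0, G2=1, G3=1, G4=1 → 1; observed 1. Eliminates G2 stuck-at-0, G2 inverted output, G3 stuck-at-0, G3 inverted output, G4 stuck-at-0, G4 inverted output.
Test 3 (P=1, Q=1, R=0): fault-free G0=1, G1=1, G2=0, G3=0, G4=0 → 0; observed 0. Eliminates G1 inverted output.
Only G1 stuck-at-1 is consistent with every test.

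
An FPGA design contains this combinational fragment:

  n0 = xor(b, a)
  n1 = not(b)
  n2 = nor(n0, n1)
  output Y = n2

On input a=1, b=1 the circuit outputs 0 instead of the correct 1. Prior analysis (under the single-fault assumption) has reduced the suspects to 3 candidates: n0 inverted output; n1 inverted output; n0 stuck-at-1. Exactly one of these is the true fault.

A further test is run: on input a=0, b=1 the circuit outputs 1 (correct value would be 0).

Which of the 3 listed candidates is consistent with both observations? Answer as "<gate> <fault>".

n0 inverted output

Evaluate each candidate on input a=0, b=1:
  n0 inverted output: n0=0 [inverted output], n1=0, n2=1 → 1 — matches
  n1 inverted output: n0=1, n1=1 [inverted output], n2=0 → 0 — eliminated
  n0 stuck-at-1: n0=1 [stuck-at-1], n1=0, n2=0 → 0 — eliminated
Only n0 inverted output reproduces the observed 1.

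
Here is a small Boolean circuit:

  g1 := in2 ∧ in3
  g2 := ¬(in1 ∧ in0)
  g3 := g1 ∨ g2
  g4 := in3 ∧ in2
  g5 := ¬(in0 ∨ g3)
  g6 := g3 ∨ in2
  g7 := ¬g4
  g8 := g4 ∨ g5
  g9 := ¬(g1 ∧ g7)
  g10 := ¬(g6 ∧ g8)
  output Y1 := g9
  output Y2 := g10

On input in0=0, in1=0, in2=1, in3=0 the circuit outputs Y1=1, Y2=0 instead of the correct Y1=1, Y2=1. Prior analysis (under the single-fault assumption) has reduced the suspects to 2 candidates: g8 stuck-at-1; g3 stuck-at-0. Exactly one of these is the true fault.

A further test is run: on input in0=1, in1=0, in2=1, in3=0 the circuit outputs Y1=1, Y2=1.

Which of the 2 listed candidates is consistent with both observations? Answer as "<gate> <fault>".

g3 stuck-at-0

Evaluate each candidate on input in0=1, in1=0, in2=1, in3=0:
  g8 stuck-at-1: g1=0, g2=1, g3=1, g4=0, g5=0, g6=1, g7=1, g8=1 [stuck-at-1], g9=1, g10=0 → Y1=1, Y2=0 — eliminated
  g3 stuck-at-0: g1=0, g2=1, g3=0 [stuck-at-0], g4=0, g5=0, g6=1, g7=1, g8=0, g9=1, g10=1 → Y1=1, Y2=1 — matches
Only g3 stuck-at-0 reproduces the observed Y1=1, Y2=1.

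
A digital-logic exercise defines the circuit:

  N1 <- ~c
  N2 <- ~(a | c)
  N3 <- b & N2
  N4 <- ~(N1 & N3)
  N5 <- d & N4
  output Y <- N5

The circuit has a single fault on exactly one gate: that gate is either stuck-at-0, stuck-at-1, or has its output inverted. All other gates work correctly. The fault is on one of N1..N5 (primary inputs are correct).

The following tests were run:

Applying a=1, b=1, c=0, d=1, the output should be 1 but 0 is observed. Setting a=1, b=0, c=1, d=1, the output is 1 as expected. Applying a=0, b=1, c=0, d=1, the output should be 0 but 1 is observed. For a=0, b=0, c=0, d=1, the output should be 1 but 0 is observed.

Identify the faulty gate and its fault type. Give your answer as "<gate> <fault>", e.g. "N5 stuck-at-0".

Fault-free values for test 1 (a=1, b=1, c=0, d=1): N1=1, N2=0, N3=0, N4=1, N5=1, giving Y=1. Observed 0.
Test 1: faults giving observed 0 are {N2 stuck-at-1, N2 inverted output, N3 stuck-at-1, N3 inverted output, N4 stuck-at-0, N4 inverted output, N5 stuck-at-0, N5 inverted output}.
Test 2 (a=1, b=0, c=1, d=1): fault-free N1=0, N2=0, N3=0, N4=1, N5=1 → 1; observed 1. Eliminates N4 stuck-at-0, N4 inverted output, N5 stuck-at-0, N5 inverted output.
Test 3 (a=0, b=1, c=0, d=1): fault-free N1=1, N2=1, N3=1, N4=0, N5=0 → 0; observed 1. Eliminates N2 stuck-at-1, N3 stuck-at-1.
Test 4 (a=0, b=0, c=0, d=1): fault-free N1=1, N2=1, N3=0, N4=1, N5=1 → 1; observed 0. Eliminates N2 inverted output.
Only N3 inverted output is consistent with every test.

N3 inverted output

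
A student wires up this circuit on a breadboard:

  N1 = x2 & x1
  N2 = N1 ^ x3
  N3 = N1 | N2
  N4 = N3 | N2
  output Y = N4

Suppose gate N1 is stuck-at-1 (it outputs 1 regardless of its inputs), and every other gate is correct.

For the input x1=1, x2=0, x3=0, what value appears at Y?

1

Propagate with N1 forced: N1=1 [stuck-at-1], N2=1, N3=1, N4=1.
So Y = 1. (Without the fault it would be 0.)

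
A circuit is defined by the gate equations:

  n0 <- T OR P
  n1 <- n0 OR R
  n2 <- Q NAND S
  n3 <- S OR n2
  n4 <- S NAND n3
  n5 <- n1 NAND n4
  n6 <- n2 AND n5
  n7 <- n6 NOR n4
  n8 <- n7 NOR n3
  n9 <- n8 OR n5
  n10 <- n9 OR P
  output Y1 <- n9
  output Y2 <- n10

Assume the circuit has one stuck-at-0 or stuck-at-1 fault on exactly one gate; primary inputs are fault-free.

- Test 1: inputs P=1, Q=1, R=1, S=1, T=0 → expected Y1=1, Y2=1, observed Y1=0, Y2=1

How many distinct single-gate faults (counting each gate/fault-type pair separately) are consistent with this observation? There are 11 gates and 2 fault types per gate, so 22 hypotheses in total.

Fault-free: n0=1, n1=1, n2=0, n3=1, n4=0, n5=1, n6=0, n7=1, n8=0, n9=1, n10=1 → Y1=1, Y2=1. Observed Y1=0, Y2=1.
  n0: none of the 2 fault types match ✗
  n1: none of the 2 fault types match ✗
  n2: none of the 2 fault types match ✗
  n3: none of the 2 fault types match ✗
  n4: stuck-at-1 ✓; others ✗
  n5: stuck-at-0 ✓; others ✗
  n6: none of the 2 fault types match ✗
  n7: none of the 2 fault types match ✗
  n8: none of the 2 fault types match ✗
  n9: stuck-at-0 ✓; others ✗
  n10: none of the 2 fault types match ✗
Consistent faults: {n4 stuck-at-1, n5 stuck-at-0, n9 stuck-at-0} — 3 in all.

3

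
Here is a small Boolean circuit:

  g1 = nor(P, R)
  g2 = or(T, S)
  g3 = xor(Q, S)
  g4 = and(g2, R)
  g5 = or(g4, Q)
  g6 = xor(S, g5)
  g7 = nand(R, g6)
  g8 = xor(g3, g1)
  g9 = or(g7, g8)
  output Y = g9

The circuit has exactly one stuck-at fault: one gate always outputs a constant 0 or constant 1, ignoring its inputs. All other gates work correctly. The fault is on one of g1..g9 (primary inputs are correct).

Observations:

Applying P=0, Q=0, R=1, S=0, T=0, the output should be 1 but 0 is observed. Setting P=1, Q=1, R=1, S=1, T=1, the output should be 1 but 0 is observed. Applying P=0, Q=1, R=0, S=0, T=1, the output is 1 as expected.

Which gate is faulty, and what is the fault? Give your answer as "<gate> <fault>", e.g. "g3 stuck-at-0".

g6 stuck-at-1

Fault-free values for test 1 (P=0, Q=0, R=1, S=0, T=0): g1=0, g2=0, g3=0, g4=0, g5=0, g6=0, g7=1, g8=0, g9=1, giving Y=1. Observed 0.
Test 1: faults giving observed 0 are {g2 stuck-at-1, g4 stuck-at-1, g5 stuck-at-1, g6 stuck-at-1, g7 stuck-at-0, g9 stuck-at-0}.
Test 2 (P=1, Q=1, R=1, S=1, T=1): fault-free g1=0, g2=1, g3=0, g4=1, g5=1, g6=0, g7=1, g8=0, g9=1 → 1; observed 0. Eliminates g2 stuck-at-1, g4 stuck-at-1, g5 stuck-at-1.
Test 3 (P=0, Q=1, R=0, S=0, T=1): fault-free g1=1, g2=1, g3=1, g4=0, g5=1, g6=1, g7=1, g8=0, g9=1 → 1; observed 1. Eliminates g7 stuck-at-0, g9 stuck-at-0.
Only g6 stuck-at-1 is consistent with every test.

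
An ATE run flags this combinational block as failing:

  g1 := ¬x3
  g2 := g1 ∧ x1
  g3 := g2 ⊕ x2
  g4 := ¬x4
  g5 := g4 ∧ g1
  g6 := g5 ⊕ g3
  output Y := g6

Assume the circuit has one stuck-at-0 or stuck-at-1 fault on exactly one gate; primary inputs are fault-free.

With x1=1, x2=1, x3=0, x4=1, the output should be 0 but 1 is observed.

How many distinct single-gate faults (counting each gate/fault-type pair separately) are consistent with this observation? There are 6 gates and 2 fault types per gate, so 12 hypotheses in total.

Fault-free: g1=1, g2=1, g3=0, g4=0, g5=0, g6=0 → 0. Observed 1.
  g1 stuck-at-0: output 1 ✓
  g1 stuck-at-1: output 0 ✗
  g2 stuck-at-0: output 1 ✓
  g2 stuck-at-1: output 0 ✗
  g3 stuck-at-0: output 0 ✗
  g3 stuck-at-1: output 1 ✓
  g4 stuck-at-0: output 0 ✗
  g4 stuck-at-1: output 1 ✓
  g5 stuck-at-0: output 0 ✗
  g5 stuck-at-1: output 1 ✓
  g6 stuck-at-0: output 0 ✗
  g6 stuck-at-1: output 1 ✓
Consistent faults: {g1 stuck-at-0, g2 stuck-at-0, g3 stuck-at-1, g4 stuck-at-1, g5 stuck-at-1, g6 stuck-at-1} — 6 in all.

6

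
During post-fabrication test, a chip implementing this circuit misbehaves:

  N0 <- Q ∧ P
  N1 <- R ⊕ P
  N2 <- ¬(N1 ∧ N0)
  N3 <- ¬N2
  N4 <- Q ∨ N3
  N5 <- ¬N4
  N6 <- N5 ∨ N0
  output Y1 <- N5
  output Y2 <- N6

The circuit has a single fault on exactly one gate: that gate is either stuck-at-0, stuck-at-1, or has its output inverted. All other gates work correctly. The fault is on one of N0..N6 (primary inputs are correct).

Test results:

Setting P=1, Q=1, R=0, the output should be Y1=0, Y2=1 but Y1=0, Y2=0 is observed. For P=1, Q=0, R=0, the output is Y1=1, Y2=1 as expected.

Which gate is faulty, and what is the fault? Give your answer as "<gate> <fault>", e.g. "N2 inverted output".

N0 stuck-at-0

Fault-free values for test 1 (P=1, Q=1, R=0): N0=1, N1=1, N2=0, N3=1, N4=1, N5=0, N6=1, giving Y1=0, Y2=1. Observed Y1=0, Y2=0.
Test 1: faults giving observed Y1=0, Y2=0 are {N0 stuck-at-0, N0 inverted output, N6 stuck-at-0, N6 inverted output}.
Test 2 (P=1, Q=0, R=0): fault-free N0=0, N1=1, N2=1, N3=0, N4=0, N5=1, N6=1 → Y1=1, Y2=1; observed Y1=1, Y2=1. Eliminates N0 inverted output, N6 stuck-at-0, N6 inverted output.
Only N0 stuck-at-0 is consistent with every test.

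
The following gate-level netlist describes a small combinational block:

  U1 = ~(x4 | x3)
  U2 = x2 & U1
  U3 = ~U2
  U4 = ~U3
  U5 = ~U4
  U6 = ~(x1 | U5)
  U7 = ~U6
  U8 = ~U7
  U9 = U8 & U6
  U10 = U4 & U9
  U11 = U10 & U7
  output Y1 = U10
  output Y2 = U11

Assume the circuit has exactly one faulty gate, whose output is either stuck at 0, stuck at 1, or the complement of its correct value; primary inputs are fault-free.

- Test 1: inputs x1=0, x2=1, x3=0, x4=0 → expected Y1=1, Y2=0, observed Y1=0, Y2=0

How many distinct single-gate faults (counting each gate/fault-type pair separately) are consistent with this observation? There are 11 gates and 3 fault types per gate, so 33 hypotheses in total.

Fault-free: U1=1, U2=1, U3=0, U4=1, U5=0, U6=1, U7=0, U8=1, U9=1, U10=1, U11=0 → Y1=1, Y2=0. Observed Y1=0, Y2=0.
  U1: stuck-at-0, inverted output ✓; others ✗
  U2: stuck-at-0, inverted output ✓; others ✗
  U3: stuck-at-1, inverted output ✓; others ✗
  U4: stuck-at-0, inverted output ✓; others ✗
  U5: stuck-at-1, inverted output ✓; others ✗
  U6: stuck-at-0, inverted output ✓; others ✗
  U7: stuck-at-1, inverted output ✓; others ✗
  U8: stuck-at-0, inverted output ✓; others ✗
  U9: stuck-at-0, inverted output ✓; others ✗
  U10: stuck-at-0, inverted output ✓; others ✗
  U11: none of the 3 fault types match ✗
Consistent faults: {U1 stuck-at-0, U1 inverted output, U2 stuck-at-0, U2 inverted output, U3 stuck-at-1, U3 inverted output, U4 stuck-at-0, U4 inverted output, U5 stuck-at-1, U5 inverted output, U6 stuck-at-0, U6 inverted output, U7 stuck-at-1, U7 inverted output, U8 stuck-at-0, U8 inverted output, U9 stuck-at-0, U9 inverted output, U10 stuck-at-0, U10 inverted output} — 20 in all.

20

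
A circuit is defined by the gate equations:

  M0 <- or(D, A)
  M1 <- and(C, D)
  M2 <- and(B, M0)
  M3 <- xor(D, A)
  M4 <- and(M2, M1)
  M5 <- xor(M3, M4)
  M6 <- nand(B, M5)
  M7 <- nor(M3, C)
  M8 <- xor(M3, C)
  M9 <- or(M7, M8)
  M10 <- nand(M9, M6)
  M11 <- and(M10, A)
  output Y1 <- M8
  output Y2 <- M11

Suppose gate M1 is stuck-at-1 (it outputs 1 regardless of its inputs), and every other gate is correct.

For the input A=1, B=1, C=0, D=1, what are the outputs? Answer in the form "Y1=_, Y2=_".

Propagate with M1 forced: M0=1, M1=1 [stuck-at-1], M2=1, M3=0, M4=1, M5=1, M6=0, M7=1, M8=0, M9=1, M10=1, M11=1.
So the outputs are Y1=0, Y2=1. (Without the fault they would be Y1=0, Y2=0.)

Y1=0, Y2=1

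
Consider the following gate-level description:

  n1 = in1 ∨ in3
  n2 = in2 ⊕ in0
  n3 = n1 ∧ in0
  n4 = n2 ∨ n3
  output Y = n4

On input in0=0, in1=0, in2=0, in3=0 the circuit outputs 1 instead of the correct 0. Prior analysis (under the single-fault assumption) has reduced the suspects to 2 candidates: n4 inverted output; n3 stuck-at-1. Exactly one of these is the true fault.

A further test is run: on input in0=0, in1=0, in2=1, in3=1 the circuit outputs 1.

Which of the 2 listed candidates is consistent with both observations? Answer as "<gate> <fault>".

n3 stuck-at-1

Evaluate each candidate on input in0=0, in1=0, in2=1, in3=1:
  n4 inverted output: n1=1, n2=1, n3=0, n4=0 [inverted output] → 0 — eliminated
  n3 stuck-at-1: n1=1, n2=1, n3=1 [stuck-at-1], n4=1 → 1 — matches
Only n3 stuck-at-1 reproduces the observed 1.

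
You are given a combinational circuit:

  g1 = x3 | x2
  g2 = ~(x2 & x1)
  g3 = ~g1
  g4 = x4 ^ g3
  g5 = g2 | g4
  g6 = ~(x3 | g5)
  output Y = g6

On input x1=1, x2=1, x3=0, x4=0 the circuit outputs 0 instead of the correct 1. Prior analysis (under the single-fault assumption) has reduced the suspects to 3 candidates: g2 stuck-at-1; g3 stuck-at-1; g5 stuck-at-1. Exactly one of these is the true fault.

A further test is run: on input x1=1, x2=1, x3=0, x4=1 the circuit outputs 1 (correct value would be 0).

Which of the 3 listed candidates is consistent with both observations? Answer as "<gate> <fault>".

g3 stuck-at-1

Evaluate each candidate on input x1=1, x2=1, x3=0, x4=1:
  g2 stuck-at-1: g1=1, g2=1 [stuck-at-1], g3=0, g4=1, g5=1, g6=0 → 0 — eliminated
  g3 stuck-at-1: g1=1, g2=0, g3=1 [stuck-at-1], g4=0, g5=0, g6=1 → 1 — matches
  g5 stuck-at-1: g1=1, g2=0, g3=0, g4=1, g5=1 [stuck-at-1], g6=0 → 0 — eliminated
Only g3 stuck-at-1 reproduces the observed 1.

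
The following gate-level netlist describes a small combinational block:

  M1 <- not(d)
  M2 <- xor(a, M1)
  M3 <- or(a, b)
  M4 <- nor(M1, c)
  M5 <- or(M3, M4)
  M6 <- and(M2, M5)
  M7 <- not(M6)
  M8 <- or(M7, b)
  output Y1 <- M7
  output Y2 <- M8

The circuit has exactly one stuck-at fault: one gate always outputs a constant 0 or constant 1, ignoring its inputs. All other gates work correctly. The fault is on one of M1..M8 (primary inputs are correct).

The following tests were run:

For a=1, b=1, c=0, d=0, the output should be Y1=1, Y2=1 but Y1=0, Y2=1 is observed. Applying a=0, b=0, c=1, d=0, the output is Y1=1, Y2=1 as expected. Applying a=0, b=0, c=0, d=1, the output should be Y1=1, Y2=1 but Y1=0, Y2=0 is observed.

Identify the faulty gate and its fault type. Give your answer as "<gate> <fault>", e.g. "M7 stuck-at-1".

M2 stuck-at-1

Fault-free values for test 1 (a=1, b=1, c=0, d=0): M1=1, M2=0, M3=1, M4=0, M5=1, M6=0, M7=1, M8=1, giving Y1=1, Y2=1. Observed Y1=0, Y2=1.
Test 1: faults giving observed Y1=0, Y2=1 are {M1 stuck-at-0, M2 stuck-at-1, M6 stuck-at-1, M7 stuck-at-0}.
Test 2 (a=0, b=0, c=1, d=0): fault-free M1=1, M2=1, M3=0, M4=0, M5=0, M6=0, M7=1, M8=1 → Y1=1, Y2=1; observed Y1=1, Y2=1. Eliminates M6 stuck-at-1, M7 stuck-at-0.
Test 3 (a=0, b=0, c=0, d=1): fault-free M1=0, M2=0, M3=0, M4=1, M5=1, M6=0, M7=1, M8=1 → Y1=1, Y2=1; observed Y1=0, Y2=0. Eliminates M1 stuck-at-0.
Only M2 stuck-at-1 is consistent with every test.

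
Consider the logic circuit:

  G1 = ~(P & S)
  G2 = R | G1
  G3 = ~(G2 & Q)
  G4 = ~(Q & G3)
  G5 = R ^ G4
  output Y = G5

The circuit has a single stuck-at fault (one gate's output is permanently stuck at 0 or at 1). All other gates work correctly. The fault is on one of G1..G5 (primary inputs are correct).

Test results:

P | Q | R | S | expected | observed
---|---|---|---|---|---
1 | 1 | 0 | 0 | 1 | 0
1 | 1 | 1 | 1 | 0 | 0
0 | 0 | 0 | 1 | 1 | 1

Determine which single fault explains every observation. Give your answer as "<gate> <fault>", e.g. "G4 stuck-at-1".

Fault-free values for test 1 (P=1, Q=1, R=0, S=0): G1=1, G2=1, G3=0, G4=1, G5=1, giving Y=1. Observed 0.
Test 1: faults giving observed 0 are {G1 stuck-at-0, G2 stuck-at-0, G3 stuck-at-1, G4 stuck-at-0, G5 stuck-at-0}.
Test 2 (P=1, Q=1, R=1, S=1): fault-free G1=0, G2=1, G3=0, G4=1, G5=0 → 0; observed 0. Eliminates G2 stuck-at-0, G3 stuck-at-1, G4 stuck-at-0.
Test 3 (P=0, Q=0, R=0, S=1): fault-free G1=1, G2=1, G3=1, G4=1, G5=1 → 1; observed 1. Eliminates G5 stuck-at-0.
Only G1 stuck-at-0 is consistent with every test.

G1 stuck-at-0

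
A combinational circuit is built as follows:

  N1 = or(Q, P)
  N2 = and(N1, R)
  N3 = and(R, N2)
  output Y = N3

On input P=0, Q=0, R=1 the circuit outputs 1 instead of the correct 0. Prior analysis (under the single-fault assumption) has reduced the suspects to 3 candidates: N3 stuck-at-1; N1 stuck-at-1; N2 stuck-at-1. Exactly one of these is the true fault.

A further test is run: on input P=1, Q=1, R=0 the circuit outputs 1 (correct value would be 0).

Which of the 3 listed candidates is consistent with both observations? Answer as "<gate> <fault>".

N3 stuck-at-1

Evaluate each candidate on input P=1, Q=1, R=0:
  N3 stuck-at-1: N1=1, N2=0, N3=1 [stuck-at-1] → 1 — matches
  N1 stuck-at-1: N1=1 [stuck-at-1], N2=0, N3=0 → 0 — eliminated
  N2 stuck-at-1: N1=1, N2=1 [stuck-at-1], N3=0 → 0 — eliminated
Only N3 stuck-at-1 reproduces the observed 1.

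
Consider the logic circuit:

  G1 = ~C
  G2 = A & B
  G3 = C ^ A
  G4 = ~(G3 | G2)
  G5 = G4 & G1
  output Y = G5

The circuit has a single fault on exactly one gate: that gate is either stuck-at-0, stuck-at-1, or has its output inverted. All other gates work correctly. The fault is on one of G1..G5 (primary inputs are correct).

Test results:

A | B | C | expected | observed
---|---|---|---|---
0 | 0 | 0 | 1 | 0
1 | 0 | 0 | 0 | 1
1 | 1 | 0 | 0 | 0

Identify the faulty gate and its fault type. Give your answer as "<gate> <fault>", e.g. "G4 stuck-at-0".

G3 inverted output

Fault-free values for test 1 (A=0, B=0, C=0): G1=1, G2=0, G3=0, G4=1, G5=1, giving Y=1. Observed 0.
Test 1: faults giving observed 0 are {G1 stuck-at-0, G1 inverted output, G2 stuck-at-1, G2 inverted output, G3 stuck-at-1, G3 inverted output, G4 stuck-at-0, G4 inverted output, G5 stuck-at-0, G5 inverted output}.
Test 2 (A=1, B=0, C=0): fault-free G1=1, G2=0, G3=1, G4=0, G5=0 → 0; observed 1. Eliminates G1 stuck-at-0, G1 inverted output, G2 stuck-at-1, G2 inverted output, G3 stuck-at-1, G4 stuck-at-0, G5 stuck-at-0.
Test 3 (A=1, B=1, C=0): fault-free G1=1, G2=1, G3=1, G4=0, G5=0 → 0; observed 0. Eliminates G4 inverted output, G5 inverted output.
Only G3 inverted output is consistent with every test.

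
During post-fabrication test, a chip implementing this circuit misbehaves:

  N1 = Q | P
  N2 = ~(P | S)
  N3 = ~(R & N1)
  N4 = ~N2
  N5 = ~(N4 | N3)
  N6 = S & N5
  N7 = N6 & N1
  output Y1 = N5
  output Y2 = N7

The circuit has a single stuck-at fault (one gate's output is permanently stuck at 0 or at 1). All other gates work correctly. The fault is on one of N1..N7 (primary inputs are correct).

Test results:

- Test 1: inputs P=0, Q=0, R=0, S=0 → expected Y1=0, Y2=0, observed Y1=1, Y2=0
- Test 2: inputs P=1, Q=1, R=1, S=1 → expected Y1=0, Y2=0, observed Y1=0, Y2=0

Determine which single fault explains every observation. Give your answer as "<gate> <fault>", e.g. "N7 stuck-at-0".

Fault-free values for test 1 (P=0, Q=0, R=0, S=0): N1=0, N2=1, N3=1, N4=0, N5=0, N6=0, N7=0, giving Y1=0, Y2=0. Observed Y1=1, Y2=0.
Test 1: faults giving observed Y1=1, Y2=0 are {N3 stuck-at-0, N5 stuck-at-1}.
Test 2 (P=1, Q=1, R=1, S=1): fault-free N1=1, N2=0, N3=0, N4=1, N5=0, N6=0, N7=0 → Y1=0, Y2=0; observed Y1=0, Y2=0. Eliminates N5 stuck-at-1.
Only N3 stuck-at-0 is consistent with every test.

N3 stuck-at-0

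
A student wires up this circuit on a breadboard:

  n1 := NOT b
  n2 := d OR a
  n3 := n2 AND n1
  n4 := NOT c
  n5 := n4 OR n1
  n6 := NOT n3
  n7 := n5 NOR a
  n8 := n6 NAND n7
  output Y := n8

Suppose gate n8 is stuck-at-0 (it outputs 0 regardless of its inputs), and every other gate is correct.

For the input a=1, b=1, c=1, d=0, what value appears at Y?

0

Propagate with n8 forced: n1=0, n2=1, n3=0, n4=0, n5=0, n6=1, n7=0, n8=0 [stuck-at-0].
So Y = 0. (Without the fault it would be 1.)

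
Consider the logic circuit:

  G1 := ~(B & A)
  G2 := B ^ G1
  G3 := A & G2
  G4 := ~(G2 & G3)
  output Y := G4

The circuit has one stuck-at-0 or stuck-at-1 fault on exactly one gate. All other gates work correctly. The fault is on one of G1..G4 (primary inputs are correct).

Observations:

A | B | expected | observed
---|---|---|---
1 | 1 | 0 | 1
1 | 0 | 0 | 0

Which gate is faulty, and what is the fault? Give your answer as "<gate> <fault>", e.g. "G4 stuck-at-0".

G1 stuck-at-1

Fault-free values for test 1 (A=1, B=1): G1=0, G2=1, G3=1, G4=0, giving Y=0. Observed 1.
Test 1: faults giving observed 1 are {G1 stuck-at-1, G2 stuck-at-0, G3 stuck-at-0, G4 stuck-at-1}.
Test 2 (A=1, B=0): fault-free G1=1, G2=1, G3=1, G4=0 → 0; observed 0. Eliminates G2 stuck-at-0, G3 stuck-at-0, G4 stuck-at-1.
Only G1 stuck-at-1 is consistent with every test.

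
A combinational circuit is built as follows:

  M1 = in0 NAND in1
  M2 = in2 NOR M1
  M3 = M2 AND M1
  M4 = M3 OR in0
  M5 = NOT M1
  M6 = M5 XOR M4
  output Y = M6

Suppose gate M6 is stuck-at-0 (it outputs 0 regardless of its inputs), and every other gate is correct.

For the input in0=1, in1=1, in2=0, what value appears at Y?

0

Propagate with M6 forced: M1=0, M2=1, M3=0, M4=1, M5=1, M6=0 [stuck-at-0].
So Y = 0. (Same as the fault-free value — the fault is masked on this input.)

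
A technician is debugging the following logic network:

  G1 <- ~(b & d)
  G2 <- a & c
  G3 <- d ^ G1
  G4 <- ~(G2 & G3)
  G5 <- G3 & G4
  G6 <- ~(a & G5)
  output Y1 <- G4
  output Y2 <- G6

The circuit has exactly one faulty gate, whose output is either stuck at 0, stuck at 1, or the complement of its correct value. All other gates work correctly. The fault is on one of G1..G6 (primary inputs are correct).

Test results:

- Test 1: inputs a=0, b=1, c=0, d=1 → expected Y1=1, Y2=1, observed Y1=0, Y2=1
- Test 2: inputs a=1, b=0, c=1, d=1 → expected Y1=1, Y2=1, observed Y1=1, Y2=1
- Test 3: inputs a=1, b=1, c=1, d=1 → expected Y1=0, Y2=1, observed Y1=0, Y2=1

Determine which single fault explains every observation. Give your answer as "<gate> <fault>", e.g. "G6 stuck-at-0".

Fault-free values for test 1 (a=0, b=1, c=0, d=1): G1=0, G2=0, G3=1, G4=1, G5=1, G6=1, giving Y1=1, Y2=1. Observed Y1=0, Y2=1.
Test 1: faults giving observed Y1=0, Y2=1 are {G2 stuck-at-1, G2 inverted output, G4 stuck-at-0, G4 inverted output}.
Test 2 (a=1, b=0, c=1, d=1): fault-free G1=1, G2=1, G3=0, G4=1, G5=0, G6=1 → Y1=1, Y2=1; observed Y1=1, Y2=1. Eliminates G4 stuck-at-0, G4 inverted output.
Test 3 (a=1, b=1, c=1, d=1): fault-free G1=0, G2=1, G3=1, G4=0, G5=0, G6=1 → Y1=0, Y2=1; observed Y1=0, Y2=1. Eliminates G2 inverted output.
Only G2 stuck-at-1 is consistent with every test.

G2 stuck-at-1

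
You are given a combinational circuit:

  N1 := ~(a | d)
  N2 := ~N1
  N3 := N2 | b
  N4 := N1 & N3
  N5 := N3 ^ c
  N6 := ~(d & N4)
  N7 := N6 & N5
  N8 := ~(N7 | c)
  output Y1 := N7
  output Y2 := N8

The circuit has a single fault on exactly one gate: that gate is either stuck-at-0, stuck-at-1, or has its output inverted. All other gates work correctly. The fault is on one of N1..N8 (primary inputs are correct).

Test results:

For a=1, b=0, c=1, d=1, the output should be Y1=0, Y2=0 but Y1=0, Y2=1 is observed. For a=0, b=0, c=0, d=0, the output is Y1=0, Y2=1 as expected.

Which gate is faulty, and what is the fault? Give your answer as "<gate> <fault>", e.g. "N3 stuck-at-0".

N8 stuck-at-1

Fault-free values for test 1 (a=1, b=0, c=1, d=1): N1=0, N2=1, N3=1, N4=0, N5=0, N6=1, N7=0, N8=0, giving Y1=0, Y2=0. Observed Y1=0, Y2=1.
Test 1: faults giving observed Y1=0, Y2=1 are {N8 stuck-at-1, N8 inverted output}.
Test 2 (a=0, b=0, c=0, d=0): fault-free N1=1, N2=0, N3=0, N4=0, N5=0, N6=1, N7=0, N8=1 → Y1=0, Y2=1; observed Y1=0, Y2=1. Eliminates N8 inverted output.
Only N8 stuck-at-1 is consistent with every test.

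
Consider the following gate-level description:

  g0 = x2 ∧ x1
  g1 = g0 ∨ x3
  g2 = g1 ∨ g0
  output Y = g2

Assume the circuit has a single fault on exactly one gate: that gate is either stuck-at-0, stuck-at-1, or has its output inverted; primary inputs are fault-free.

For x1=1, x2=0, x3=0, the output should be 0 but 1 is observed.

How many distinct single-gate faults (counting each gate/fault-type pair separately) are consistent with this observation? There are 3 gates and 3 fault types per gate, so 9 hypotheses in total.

6

Fault-free: g0=0, g1=0, g2=0 → 0. Observed 1.
  g0 stuck-at-0: output 0 ✗
  g0 stuck-at-1: output 1 ✓
  g0 inverted output: output 1 ✓
  g1 stuck-at-0: output 0 ✗
  g1 stuck-at-1: output 1 ✓
  g1 inverted output: output 1 ✓
  g2 stuck-at-0: output 0 ✗
  g2 stuck-at-1: output 1 ✓
  g2 inverted output: output 1 ✓
Consistent faults: {g0 stuck-at-1, g0 inverted output, g1 stuck-at-1, g1 inverted output, g2 stuck-at-1, g2 inverted output} — 6 in all.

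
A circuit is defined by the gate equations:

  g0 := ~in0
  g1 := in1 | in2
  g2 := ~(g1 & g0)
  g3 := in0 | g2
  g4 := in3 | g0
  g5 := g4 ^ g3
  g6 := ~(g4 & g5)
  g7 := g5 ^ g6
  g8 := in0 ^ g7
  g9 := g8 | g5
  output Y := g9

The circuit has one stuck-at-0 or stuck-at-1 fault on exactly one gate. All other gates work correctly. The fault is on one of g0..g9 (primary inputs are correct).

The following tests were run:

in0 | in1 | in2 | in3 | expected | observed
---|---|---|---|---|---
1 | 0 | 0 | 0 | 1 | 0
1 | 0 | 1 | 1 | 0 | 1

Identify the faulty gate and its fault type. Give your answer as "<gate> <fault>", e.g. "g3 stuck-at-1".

g3 stuck-at-0

Fault-free values for test 1 (in0=1, in1=0, in2=0, in3=0): g0=0, g1=0, g2=1, g3=1, g4=0, g5=1, g6=1, g7=0, g8=1, g9=1, giving Y=1. Observed 0.
Test 1: faults giving observed 0 are {g0 stuck-at-1, g3 stuck-at-0, g4 stuck-at-1, g5 stuck-at-0, g9 stuck-at-0}.
Test 2 (in0=1, in1=0, in2=1, in3=1): fault-free g0=0, g1=1, g2=1, g3=1, g4=1, g5=0, g6=1, g7=1, g8=0, g9=0 → 0; observed 1. Eliminates g0 stuck-at-1, g4 stuck-at-1, g5 stuck-at-0, g9 stuck-at-0.
Only g3 stuck-at-0 is consistent with every test.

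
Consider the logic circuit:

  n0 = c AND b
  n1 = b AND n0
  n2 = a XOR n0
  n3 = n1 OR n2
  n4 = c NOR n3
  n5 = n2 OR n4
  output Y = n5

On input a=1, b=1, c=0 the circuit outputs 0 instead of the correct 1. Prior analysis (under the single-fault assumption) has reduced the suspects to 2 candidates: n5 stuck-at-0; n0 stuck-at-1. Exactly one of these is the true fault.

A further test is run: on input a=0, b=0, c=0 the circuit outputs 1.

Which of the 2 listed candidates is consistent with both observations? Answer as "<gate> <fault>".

n0 stuck-at-1

Evaluate each candidate on input a=0, b=0, c=0:
  n5 stuck-at-0: n0=0, n1=0, n2=0, n3=0, n4=1, n5=0 [stuck-at-0] → 0 — eliminated
  n0 stuck-at-1: n0=1 [stuck-at-1], n1=0, n2=1, n3=1, n4=0, n5=1 → 1 — matches
Only n0 stuck-at-1 reproduces the observed 1.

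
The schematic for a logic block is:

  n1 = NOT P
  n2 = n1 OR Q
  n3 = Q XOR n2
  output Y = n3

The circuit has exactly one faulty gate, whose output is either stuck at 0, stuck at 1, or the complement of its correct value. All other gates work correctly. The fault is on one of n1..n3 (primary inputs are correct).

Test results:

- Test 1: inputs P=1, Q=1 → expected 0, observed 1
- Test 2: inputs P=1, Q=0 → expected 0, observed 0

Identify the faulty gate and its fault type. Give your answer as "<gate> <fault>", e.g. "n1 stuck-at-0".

n2 stuck-at-0

Fault-free values for test 1 (P=1, Q=1): n1=0, n2=1, n3=0, giving Y=0. Observed 1.
Test 1: faults giving observed 1 are {n2 stuck-at-0, n2 inverted output, n3 stuck-at-1, n3 inverted output}.
Test 2 (P=1, Q=0): fault-free n1=0, n2=0, n3=0 → 0; observed 0. Eliminates n2 inverted output, n3 stuck-at-1, n3 inverted output.
Only n2 stuck-at-0 is consistent with every test.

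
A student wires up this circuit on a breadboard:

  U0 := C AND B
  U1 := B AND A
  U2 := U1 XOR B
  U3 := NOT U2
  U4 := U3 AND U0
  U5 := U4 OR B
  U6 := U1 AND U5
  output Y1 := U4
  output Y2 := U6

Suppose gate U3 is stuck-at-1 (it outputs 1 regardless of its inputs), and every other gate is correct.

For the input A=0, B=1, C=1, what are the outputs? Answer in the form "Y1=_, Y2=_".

Propagate with U3 forced: U0=1, U1=0, U2=1, U3=1 [stuck-at-1], U4=1, U5=1, U6=0.
So the outputs are Y1=1, Y2=0. (Without the fault they would be Y1=0, Y2=0.)

Y1=1, Y2=0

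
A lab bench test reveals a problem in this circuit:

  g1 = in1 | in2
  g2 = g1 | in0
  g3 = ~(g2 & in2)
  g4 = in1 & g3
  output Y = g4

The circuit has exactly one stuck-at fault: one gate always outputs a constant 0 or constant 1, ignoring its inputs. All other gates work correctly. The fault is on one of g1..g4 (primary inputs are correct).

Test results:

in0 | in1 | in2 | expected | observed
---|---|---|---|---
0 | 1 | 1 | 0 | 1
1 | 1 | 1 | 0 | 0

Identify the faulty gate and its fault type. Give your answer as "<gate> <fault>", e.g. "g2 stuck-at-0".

g1 stuck-at-0

Fault-free values for test 1 (in0=0, in1=1, in2=1): g1=1, g2=1, g3=0, g4=0, giving Y=0. Observed 1.
Test 1: faults giving observed 1 are {g1 stuck-at-0, g2 stuck-at-0, g3 stuck-at-1, g4 stuck-at-1}.
Test 2 (in0=1, in1=1, in2=1): fault-free g1=1, g2=1, g3=0, g4=0 → 0; observed 0. Eliminates g2 stuck-at-0, g3 stuck-at-1, g4 stuck-at-1.
Only g1 stuck-at-0 is consistent with every test.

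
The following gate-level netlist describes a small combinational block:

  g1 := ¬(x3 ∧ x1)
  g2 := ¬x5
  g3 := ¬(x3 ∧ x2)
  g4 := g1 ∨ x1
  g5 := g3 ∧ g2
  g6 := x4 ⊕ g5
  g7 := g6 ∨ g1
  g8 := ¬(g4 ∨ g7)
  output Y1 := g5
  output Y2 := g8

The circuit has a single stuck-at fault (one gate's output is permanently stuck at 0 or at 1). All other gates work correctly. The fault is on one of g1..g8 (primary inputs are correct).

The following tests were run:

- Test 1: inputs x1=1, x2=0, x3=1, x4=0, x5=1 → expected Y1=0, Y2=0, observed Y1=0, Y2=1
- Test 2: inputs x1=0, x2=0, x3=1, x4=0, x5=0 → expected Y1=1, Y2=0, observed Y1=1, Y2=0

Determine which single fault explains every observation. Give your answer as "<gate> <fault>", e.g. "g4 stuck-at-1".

g4 stuck-at-0

Fault-free values for test 1 (x1=1, x2=0, x3=1, x4=0, x5=1): g1=0, g2=0, g3=1, g4=1, g5=0, g6=0, g7=0, g8=0, giving Y1=0, Y2=0. Observed Y1=0, Y2=1.
Test 1: faults giving observed Y1=0, Y2=1 are {g4 stuck-at-0, g8 stuck-at-1}.
Test 2 (x1=0, x2=0, x3=1, x4=0, x5=0): fault-free g1=1, g2=1, g3=1, g4=1, g5=1, g6=1, g7=1, g8=0 → Y1=1, Y2=0; observed Y1=1, Y2=0. Eliminates g8 stuck-at-1.
Only g4 stuck-at-0 is consistent with every test.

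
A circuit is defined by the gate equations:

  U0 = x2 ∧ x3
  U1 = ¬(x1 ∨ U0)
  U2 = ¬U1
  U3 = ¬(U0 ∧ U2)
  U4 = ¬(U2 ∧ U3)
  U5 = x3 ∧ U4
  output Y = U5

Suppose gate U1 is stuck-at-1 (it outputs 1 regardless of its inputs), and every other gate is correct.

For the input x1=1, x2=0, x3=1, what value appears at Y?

1

Propagate with U1 forced: U0=0, U1=1 [stuck-at-1], U2=0, U3=1, U4=1, U5=1.
So Y = 1. (Without the fault it would be 0.)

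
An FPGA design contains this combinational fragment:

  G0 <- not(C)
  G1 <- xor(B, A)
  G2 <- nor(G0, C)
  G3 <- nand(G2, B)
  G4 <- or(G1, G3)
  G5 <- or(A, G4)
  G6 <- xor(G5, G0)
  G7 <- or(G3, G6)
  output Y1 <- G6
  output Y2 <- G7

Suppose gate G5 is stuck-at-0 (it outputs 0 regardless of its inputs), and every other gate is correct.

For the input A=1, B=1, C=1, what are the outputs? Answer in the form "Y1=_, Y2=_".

Propagate with G5 forced: G0=0, G1=0, G2=0, G3=1, G4=1, G5=0 [stuck-at-0], G6=0, G7=1.
So the outputs are Y1=0, Y2=1. (Without the fault they would be Y1=1, Y2=1.)

Y1=0, Y2=1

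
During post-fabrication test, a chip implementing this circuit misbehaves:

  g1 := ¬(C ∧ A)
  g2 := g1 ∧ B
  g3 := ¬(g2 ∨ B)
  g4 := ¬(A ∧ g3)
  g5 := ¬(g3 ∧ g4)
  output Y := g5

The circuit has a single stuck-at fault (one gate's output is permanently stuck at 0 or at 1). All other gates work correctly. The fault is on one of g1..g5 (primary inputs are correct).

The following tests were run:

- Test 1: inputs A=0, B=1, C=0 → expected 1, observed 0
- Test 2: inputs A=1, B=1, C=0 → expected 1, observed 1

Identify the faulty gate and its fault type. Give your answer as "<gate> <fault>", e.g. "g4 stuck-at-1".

Fault-free values for test 1 (A=0, B=1, C=0): g1=1, g2=1, g3=0, g4=1, g5=1, giving Y=1. Observed 0.
Test 1: faults giving observed 0 are {g3 stuck-at-1, g5 stuck-at-0}.
Test 2 (A=1, B=1, C=0): fault-free g1=1, g2=1, g3=0, g4=1, g5=1 → 1; observed 1. Eliminates g5 stuck-at-0.
Only g3 stuck-at-1 is consistent with every test.

g3 stuck-at-1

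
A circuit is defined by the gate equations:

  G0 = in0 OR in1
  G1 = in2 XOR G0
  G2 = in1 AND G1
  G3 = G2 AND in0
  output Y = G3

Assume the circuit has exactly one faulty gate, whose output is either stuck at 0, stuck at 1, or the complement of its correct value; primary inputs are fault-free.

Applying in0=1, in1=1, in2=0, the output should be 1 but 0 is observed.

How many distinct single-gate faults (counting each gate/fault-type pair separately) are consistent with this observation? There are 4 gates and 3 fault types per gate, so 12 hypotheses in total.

Fault-free: G0=1, G1=1, G2=1, G3=1 → 1. Observed 0.
  G0 stuck-at-0: output 0 ✓
  G0 stuck-at-1: output 1 ✗
  G0 inverted output: output 0 ✓
  G1 stuck-at-0: output 0 ✓
  G1 stuck-at-1: output 1 ✗
  G1 inverted output: output 0 ✓
  G2 stuck-at-0: output 0 ✓
  G2 stuck-at-1: output 1 ✗
  G2 inverted output: output 0 ✓
  G3 stuck-at-0: output 0 ✓
  G3 stuck-at-1: output 1 ✗
  G3 inverted output: output 0 ✓
Consistent faults: {G0 stuck-at-0, G0 inverted output, G1 stuck-at-0, G1 inverted output, G2 stuck-at-0, G2 inverted output, G3 stuck-at-0, G3 inverted output} — 8 in all.

8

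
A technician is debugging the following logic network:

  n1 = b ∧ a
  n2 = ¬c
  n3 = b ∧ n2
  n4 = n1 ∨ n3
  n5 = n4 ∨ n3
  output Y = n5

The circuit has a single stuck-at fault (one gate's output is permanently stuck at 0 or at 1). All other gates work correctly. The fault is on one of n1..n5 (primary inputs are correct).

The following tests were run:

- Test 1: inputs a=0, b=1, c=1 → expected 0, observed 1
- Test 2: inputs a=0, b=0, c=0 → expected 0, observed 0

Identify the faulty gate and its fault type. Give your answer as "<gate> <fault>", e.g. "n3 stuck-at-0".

n2 stuck-at-1

Fault-free values for test 1 (a=0, b=1, c=1): n1=0, n2=0, n3=0, n4=0, n5=0, giving Y=0. Observed 1.
Test 1: faults giving observed 1 are {n1 stuck-at-1, n2 stuck-at-1, n3 stuck-at-1, n4 stuck-at-1, n5 stuck-at-1}.
Test 2 (a=0, b=0, c=0): fault-free n1=0, n2=1, n3=0, n4=0, n5=0 → 0; observed 0. Eliminates n1 stuck-at-1, n3 stuck-at-1, n4 stuck-at-1, n5 stuck-at-1.
Only n2 stuck-at-1 is consistent with every test.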